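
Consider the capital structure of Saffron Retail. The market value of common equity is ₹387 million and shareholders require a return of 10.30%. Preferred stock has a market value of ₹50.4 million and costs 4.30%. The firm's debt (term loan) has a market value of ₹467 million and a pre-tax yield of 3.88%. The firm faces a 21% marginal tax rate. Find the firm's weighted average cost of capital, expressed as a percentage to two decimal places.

6.23%

Total capital V = 387 + 50.4 + 467 = 904.4.
Equity: weight = 387/904.4 = 0.4279; cost = 10.3%.
Preferred: weight = 50.4/904.4 = 0.0557; cost = 4.3%.
Term loan: weight = 467/904.4 = 0.5164; after-tax cost = 3.88% × (1 − 21%) = 3.0652%.
WACC = 0.4279 × 10.3000% + 0.0557 × 4.3000% + 0.5164 × 3.0652% = 6.2298%.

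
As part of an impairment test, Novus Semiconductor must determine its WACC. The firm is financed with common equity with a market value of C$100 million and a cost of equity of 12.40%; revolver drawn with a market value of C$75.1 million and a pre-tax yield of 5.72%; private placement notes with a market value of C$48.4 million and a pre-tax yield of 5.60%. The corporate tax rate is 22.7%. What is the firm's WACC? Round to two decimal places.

7.97%

Total capital V = 100 + 75.1 + 48.4 = 223.5.
Equity: weight = 100/223.5 = 0.4474; cost = 12.4%.
Revolver drawn: weight = 75.1/223.5 = 0.3360; after-tax cost = 5.72% × (1 − 22.7%) = 4.4216%.
Private placement notes: weight = 48.4/223.5 = 0.2166; after-tax cost = 5.6% × (1 − 22.7%) = 4.3288%.
WACC = 0.4474 × 12.4000% + 0.3360 × 4.4216% + 0.2166 × 4.3288% = 7.9712%.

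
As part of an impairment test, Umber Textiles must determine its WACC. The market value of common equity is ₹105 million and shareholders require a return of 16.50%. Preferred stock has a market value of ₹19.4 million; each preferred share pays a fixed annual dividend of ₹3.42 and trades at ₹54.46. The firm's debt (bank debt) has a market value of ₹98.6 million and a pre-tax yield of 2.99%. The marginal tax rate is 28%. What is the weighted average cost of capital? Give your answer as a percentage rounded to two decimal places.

9.27%

Cost of preferred: Rp = 3.42 / 54.46 = 6.2798%.
Total capital V = 105 + 19.4 + 98.6 = 223.
Equity: weight = 105/223 = 0.4709; cost = 16.5%.
Preferred: weight = 19.4/223 = 0.0870; cost = 6.2798%.
Bank debt: weight = 98.6/223 = 0.4422; after-tax cost = 2.99% × (1 − 28%) = 2.1528%.
WACC = 0.4709 × 16.5000% + 0.0870 × 6.2798% + 0.4422 × 2.1528% = 9.2672%.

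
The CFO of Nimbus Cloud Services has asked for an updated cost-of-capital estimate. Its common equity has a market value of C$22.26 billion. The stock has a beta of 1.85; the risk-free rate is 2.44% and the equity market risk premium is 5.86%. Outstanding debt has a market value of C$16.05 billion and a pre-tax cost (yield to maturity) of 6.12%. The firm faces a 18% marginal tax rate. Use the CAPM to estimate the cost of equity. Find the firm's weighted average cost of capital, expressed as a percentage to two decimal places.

Cost of equity via CAPM: Re = 2.44% + 1.85 × 5.86% = 13.2810%.
Total capital V = 22.26 + 16.05 = 38.31.
Equity: weight = 22.26/38.31 = 0.5810; cost = 13.281%.
Debt: weight = 16.05/38.31 = 0.4190; after-tax cost = 6.12% × (1 − 18%) = 5.0184%.
WACC = 0.5810 × 13.2810% + 0.4190 × 5.0184% = 9.8194%.

9.82%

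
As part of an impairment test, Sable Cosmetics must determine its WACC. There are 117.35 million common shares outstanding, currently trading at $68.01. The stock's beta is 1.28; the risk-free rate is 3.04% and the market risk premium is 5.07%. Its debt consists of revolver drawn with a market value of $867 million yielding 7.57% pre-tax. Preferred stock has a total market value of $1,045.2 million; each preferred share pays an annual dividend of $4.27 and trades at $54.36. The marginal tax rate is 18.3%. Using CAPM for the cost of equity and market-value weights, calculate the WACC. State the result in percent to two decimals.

9.06%

Cost of equity via CAPM: Re = 3.04% + 1.28 × 5.07% = 9.5296%.
Cost of preferred: Rp = 4.27 / 54.36 = 7.8550%.
Market value of equity E = 68.01 × 117.35m = 7980.9735m.
Total capital V = 7980.9735 + 1045.2 + 867 = 9893.1735.
Equity: weight = 7980.9735/9893.1735 = 0.8067; cost = 9.5296%.
Preferred: weight = 1045.2/9893.1735 = 0.1056; cost = 7.855%.
Revolver drawn: weight = 867/9893.1735 = 0.0876; after-tax cost = 7.57% × (1 − 18.3%) = 6.1847%.
WACC = 0.8067 × 9.5296% + 0.1056 × 7.8550% + 0.0876 × 6.1847% = 9.0595%.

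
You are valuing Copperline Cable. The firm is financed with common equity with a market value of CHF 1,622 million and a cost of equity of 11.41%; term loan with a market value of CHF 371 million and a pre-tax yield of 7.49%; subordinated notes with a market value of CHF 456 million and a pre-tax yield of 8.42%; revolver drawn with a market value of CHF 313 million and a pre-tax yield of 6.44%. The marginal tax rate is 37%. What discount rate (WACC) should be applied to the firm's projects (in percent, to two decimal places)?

Total capital V = 1622 + 371 + 456 + 313 = 2762.
Equity: weight = 1622/2762 = 0.5873; cost = 11.41%.
Term loan: weight = 371/2762 = 0.1343; after-tax cost = 7.49% × (1 − 37%) = 4.7187%.
Subordinated notes: weight = 456/2762 = 0.1651; after-tax cost = 8.42% × (1 − 37%) = 5.3046%.
Revolver drawn: weight = 313/2762 = 0.1133; after-tax cost = 6.44% × (1 − 37%) = 4.0572%.
WACC = 0.5873 × 11.4100% + 0.1343 × 4.7187% + 0.1651 × 5.3046% + 0.1133 × 4.0572% = 8.6700%.

8.67%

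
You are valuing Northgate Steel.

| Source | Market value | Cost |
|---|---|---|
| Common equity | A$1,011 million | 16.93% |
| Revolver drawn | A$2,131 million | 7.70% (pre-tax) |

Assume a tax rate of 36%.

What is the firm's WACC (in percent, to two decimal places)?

8.79%

Total capital V = 1011 + 2131 = 3142.
Equity: weight = 1011/3142 = 0.3218; cost = 16.93%.
Revolver drawn: weight = 2131/3142 = 0.6782; after-tax cost = 7.7% × (1 − 36%) = 4.9280%.
WACC = 0.3218 × 16.9300% + 0.6782 × 4.9280% = 8.7899%.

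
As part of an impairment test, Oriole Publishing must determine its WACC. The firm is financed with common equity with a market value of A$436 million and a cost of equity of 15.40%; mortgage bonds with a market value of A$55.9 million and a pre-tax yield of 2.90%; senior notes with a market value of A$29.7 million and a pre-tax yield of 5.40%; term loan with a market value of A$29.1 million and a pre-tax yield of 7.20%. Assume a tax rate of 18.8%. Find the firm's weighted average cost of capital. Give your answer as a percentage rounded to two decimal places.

12.98%

Total capital V = 436 + 55.9 + 29.7 + 29.1 = 550.7.
Equity: weight = 436/550.7 = 0.7917; cost = 15.4%.
Mortgage bonds: weight = 55.9/550.7 = 0.1015; after-tax cost = 2.9% × (1 − 18.8%) = 2.3548%.
Senior notes: weight = 29.7/550.7 = 0.0539; after-tax cost = 5.4% × (1 − 18.8%) = 4.3848%.
Term loan: weight = 29.1/550.7 = 0.0528; after-tax cost = 7.2% × (1 − 18.8%) = 5.8464%.
WACC = 0.7917 × 15.4000% + 0.1015 × 2.3548% + 0.0539 × 4.3848% + 0.0528 × 5.8464% = 12.9769%.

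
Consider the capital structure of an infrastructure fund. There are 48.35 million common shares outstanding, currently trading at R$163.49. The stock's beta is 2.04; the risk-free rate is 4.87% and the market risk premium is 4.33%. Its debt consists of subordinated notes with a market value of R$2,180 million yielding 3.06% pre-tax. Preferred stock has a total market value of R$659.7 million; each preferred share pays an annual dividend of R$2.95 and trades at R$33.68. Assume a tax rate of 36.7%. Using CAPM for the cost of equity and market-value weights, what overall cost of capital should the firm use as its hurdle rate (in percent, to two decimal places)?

Cost of equity via CAPM: Re = 4.87% + 2.04 × 4.33% = 13.7032%.
Cost of preferred: Rp = 2.95 / 33.68 = 8.7589%.
Market value of equity E = 163.49 × 48.35m = 7904.7415m.
Total capital V = 7904.7415 + 659.7 + 2180 = 10744.4415.
Equity: weight = 7904.7415/10744.4415 = 0.7357; cost = 13.7032%.
Preferred: weight = 659.7/10744.4415 = 0.0614; cost = 8.7589%.
Subordinated notes: weight = 2180/10744.4415 = 0.2029; after-tax cost = 3.06% × (1 − 36.7%) = 1.9370%.
WACC = 0.7357 × 13.7032% + 0.0614 × 8.7589% + 0.2029 × 1.9370% = 11.0123%.

11.01%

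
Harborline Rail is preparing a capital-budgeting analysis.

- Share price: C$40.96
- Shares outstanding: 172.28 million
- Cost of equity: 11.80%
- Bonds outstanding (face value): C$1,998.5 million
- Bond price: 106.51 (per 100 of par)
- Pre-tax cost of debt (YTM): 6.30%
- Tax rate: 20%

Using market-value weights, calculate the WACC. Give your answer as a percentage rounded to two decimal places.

10.23%

Market value of equity E = 40.96 × 172.28m = 7056.5888m. Market value of debt D = 1998.5m × 106.51/100 = 2128.60235m.
Total capital V = 7056.5888 + 2128.60235 = 9185.19115.
Equity: weight = 7056.5888/9185.19115 = 0.7683; cost = 11.8%.
Bonds outstanding: weight = 2128.60235/9185.19115 = 0.2317; after-tax cost = 6.3% × (1 − 20%) = 5.0400%.
WACC = 0.7683 × 11.8000% + 0.2317 × 5.0400% = 10.2334%.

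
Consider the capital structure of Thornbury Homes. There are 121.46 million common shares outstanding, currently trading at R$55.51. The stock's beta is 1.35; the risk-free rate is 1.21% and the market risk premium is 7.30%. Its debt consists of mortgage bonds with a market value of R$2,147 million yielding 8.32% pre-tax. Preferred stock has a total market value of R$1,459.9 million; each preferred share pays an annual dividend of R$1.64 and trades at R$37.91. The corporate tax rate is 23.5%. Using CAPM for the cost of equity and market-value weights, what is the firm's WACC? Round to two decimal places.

9.14%

Cost of equity via CAPM: Re = 1.21% + 1.35 × 7.3% = 11.0650%.
Cost of preferred: Rp = 1.64 / 37.91 = 4.3260%.
Market value of equity E = 55.51 × 121.46m = 6742.2446m.
Total capital V = 6742.2446 + 1459.9 + 2147 = 10349.1446.
Equity: weight = 6742.2446/10349.1446 = 0.6515; cost = 11.065%.
Preferred: weight = 1459.9/10349.1446 = 0.1411; cost = 4.326%.
Mortgage bonds: weight = 2147/10349.1446 = 0.2075; after-tax cost = 8.32% × (1 − 23.5%) = 6.3648%.
WACC = 0.6515 × 11.0650% + 0.1411 × 4.3260% + 0.2075 × 6.3648% = 9.1393%.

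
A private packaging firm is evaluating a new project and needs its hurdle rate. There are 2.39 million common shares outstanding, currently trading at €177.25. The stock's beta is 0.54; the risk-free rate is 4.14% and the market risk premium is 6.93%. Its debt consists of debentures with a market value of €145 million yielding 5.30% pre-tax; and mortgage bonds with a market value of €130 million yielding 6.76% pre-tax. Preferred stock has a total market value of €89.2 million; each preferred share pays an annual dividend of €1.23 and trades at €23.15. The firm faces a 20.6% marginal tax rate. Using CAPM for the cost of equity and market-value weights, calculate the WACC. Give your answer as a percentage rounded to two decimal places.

Cost of equity via CAPM: Re = 4.14% + 0.54 × 6.93% = 7.8822%.
Cost of preferred: Rp = 1.23 / 23.15 = 5.3132%.
Market value of equity E = 177.25 × 2.39m = 423.6275m.
Total capital V = 423.6275 + 89.2 + 145 + 130 = 787.8275.
Equity: weight = 423.6275/787.8275 = 0.5377; cost = 7.8822%.
Preferred: weight = 89.2/787.8275 = 0.1132; cost = 5.3132%.
Debentures: weight = 145/787.8275 = 0.1841; after-tax cost = 5.3% × (1 − 20.6%) = 4.2082%.
Mortgage bonds: weight = 130/787.8275 = 0.1650; after-tax cost = 6.76% × (1 − 20.6%) = 5.3674%.
WACC = 0.5377 × 7.8822% + 0.1132 × 5.3132% + 0.1841 × 4.2082% + 0.1650 × 5.3674% = 6.5002%.

6.50%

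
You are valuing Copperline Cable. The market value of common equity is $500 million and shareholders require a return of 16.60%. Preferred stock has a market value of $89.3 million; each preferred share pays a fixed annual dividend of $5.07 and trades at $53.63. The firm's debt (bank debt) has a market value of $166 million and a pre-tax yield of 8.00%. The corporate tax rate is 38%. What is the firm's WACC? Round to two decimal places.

Cost of preferred: Rp = 5.07 / 53.63 = 9.4537%.
Total capital V = 500 + 89.3 + 166 = 755.3.
Equity: weight = 500/755.3 = 0.6620; cost = 16.6%.
Preferred: weight = 89.3/755.3 = 0.1182; cost = 9.4537%.
Bank debt: weight = 166/755.3 = 0.2198; after-tax cost = 8% × (1 − 38%) = 4.9600%.
WACC = 0.6620 × 16.6000% + 0.1182 × 9.4537% + 0.2198 × 4.9600% = 13.1968%.

13.20%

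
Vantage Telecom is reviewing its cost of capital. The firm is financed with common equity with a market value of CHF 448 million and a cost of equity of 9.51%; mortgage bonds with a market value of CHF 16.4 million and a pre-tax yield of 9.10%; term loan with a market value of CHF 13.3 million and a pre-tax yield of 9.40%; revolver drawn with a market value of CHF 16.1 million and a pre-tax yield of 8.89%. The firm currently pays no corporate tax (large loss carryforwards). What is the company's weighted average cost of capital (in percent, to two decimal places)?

9.47%

Total capital V = 448 + 16.4 + 13.3 + 16.1 = 493.8.
Equity: weight = 448/493.8 = 0.9072; cost = 9.51%.
Mortgage bonds: weight = 16.4/493.8 = 0.0332; after-tax cost = 9.1% × (1 − 0%) = 9.1000%.
Term loan: weight = 13.3/493.8 = 0.0269; after-tax cost = 9.4% × (1 − 0%) = 9.4000%.
Revolver drawn: weight = 16.1/493.8 = 0.0326; after-tax cost = 8.89% × (1 − 0%) = 8.8900%.
WACC = 0.9072 × 9.5100% + 0.0332 × 9.1000% + 0.0269 × 9.4000% + 0.0326 × 8.8900% = 9.4732%.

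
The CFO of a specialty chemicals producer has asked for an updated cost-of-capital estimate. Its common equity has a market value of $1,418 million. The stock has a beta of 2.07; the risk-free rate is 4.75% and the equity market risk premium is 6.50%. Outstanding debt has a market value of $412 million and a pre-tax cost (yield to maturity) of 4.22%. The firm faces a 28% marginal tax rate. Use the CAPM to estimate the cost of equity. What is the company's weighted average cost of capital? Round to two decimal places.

14.79%

Cost of equity via CAPM: Re = 4.75% + 2.07 × 6.5% = 18.2050%.
Total capital V = 1418 + 412 = 1830.
Equity: weight = 1418/1830 = 0.7749; cost = 18.205%.
Debt: weight = 412/1830 = 0.2251; after-tax cost = 4.22% × (1 − 28%) = 3.0384%.
WACC = 0.7749 × 18.2050% + 0.2251 × 3.0384% = 14.7904%.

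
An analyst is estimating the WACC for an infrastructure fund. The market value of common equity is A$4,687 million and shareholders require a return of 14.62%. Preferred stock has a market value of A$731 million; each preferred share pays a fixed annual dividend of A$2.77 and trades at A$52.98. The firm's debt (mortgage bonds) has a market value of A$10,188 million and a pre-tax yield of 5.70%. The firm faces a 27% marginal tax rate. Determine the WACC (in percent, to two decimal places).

Cost of preferred: Rp = 2.77 / 52.98 = 5.2284%.
Total capital V = 4687 + 731 + 10188 = 15606.
Equity: weight = 4687/15606 = 0.3003; cost = 14.62%.
Preferred: weight = 731/15606 = 0.0468; cost = 5.2284%.
Mortgage bonds: weight = 10188/15606 = 0.6528; after-tax cost = 5.7% × (1 − 27%) = 4.1610%.
WACC = 0.3003 × 14.6200% + 0.0468 × 5.2284% + 0.6528 × 4.1610% = 7.3522%.

7.35%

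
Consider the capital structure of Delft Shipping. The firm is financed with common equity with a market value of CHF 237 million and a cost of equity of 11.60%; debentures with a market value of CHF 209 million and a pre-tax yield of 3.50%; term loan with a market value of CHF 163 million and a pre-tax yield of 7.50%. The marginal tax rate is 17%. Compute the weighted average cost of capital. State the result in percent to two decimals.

7.18%

Total capital V = 237 + 209 + 163 = 609.
Equity: weight = 237/609 = 0.3892; cost = 11.6%.
Debentures: weight = 209/609 = 0.3432; after-tax cost = 3.5% × (1 − 17%) = 2.9050%.
Term loan: weight = 163/609 = 0.2677; after-tax cost = 7.5% × (1 − 17%) = 6.2250%.
WACC = 0.3892 × 11.6000% + 0.3432 × 2.9050% + 0.2677 × 6.2250% = 7.1774%.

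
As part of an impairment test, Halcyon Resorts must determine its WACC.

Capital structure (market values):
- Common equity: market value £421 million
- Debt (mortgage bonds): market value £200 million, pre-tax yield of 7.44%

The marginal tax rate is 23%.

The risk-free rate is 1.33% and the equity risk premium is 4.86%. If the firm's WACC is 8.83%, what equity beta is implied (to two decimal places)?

1.85

Total capital V = 421 + 200 = 621.
Equity weight = 421/621 = 0.6779.
Mortgage bonds weight = 200/621 = 0.3221.
Debt contribution = 0.3221 × 7.44% × (1 − 23%) = 1.8450%.
Required equity contribution = 8.83% − 1.8450% = 6.9850%  ⇒  Re = 10.3033%.
CAPM: 10.3033% = 1.33% + β × 4.86%  ⇒  β = 1.8463.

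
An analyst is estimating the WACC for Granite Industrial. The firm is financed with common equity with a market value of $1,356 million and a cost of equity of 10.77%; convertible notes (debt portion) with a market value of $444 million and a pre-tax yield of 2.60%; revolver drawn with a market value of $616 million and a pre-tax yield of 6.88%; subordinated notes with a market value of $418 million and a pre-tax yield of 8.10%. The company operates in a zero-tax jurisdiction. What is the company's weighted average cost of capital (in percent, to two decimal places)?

8.25%

Total capital V = 1356 + 444 + 616 + 418 = 2834.
Equity: weight = 1356/2834 = 0.4785; cost = 10.77%.
Convertible notes (debt portion): weight = 444/2834 = 0.1567; after-tax cost = 2.6% × (1 − 0%) = 2.6000%.
Revolver drawn: weight = 616/2834 = 0.2174; after-tax cost = 6.88% × (1 − 0%) = 6.8800%.
Subordinated notes: weight = 418/2834 = 0.1475; after-tax cost = 8.1% × (1 − 0%) = 8.1000%.
WACC = 0.4785 × 10.7700% + 0.1567 × 2.6000% + 0.2174 × 6.8800% + 0.1475 × 8.1000% = 8.2507%.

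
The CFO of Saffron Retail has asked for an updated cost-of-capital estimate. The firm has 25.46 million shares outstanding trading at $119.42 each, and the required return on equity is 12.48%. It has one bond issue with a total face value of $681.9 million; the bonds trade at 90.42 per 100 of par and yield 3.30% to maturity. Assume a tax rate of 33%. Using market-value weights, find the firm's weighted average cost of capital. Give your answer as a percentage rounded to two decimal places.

Market value of equity E = 119.42 × 25.46m = 3040.4332m. Market value of debt D = 681.9m × 90.42/100 = 616.57398m.
Total capital V = 3040.4332 + 616.57398 = 3657.00718.
Equity: weight = 3040.4332/3657.00718 = 0.8314; cost = 12.48%.
Bonds outstanding: weight = 616.57398/3657.00718 = 0.1686; after-tax cost = 3.3% × (1 − 33%) = 2.2110%.
WACC = 0.8314 × 12.4800% + 0.1686 × 2.2110% = 10.7486%.

10.75%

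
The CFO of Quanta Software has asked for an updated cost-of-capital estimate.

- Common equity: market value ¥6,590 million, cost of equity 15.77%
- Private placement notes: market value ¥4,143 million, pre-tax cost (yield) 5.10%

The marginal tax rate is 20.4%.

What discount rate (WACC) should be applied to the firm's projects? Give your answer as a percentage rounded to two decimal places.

11.25%

Total capital V = 6590 + 4143 = 10733.
Equity: weight = 6590/10733 = 0.6140; cost = 15.77%.
Private placement notes: weight = 4143/10733 = 0.3860; after-tax cost = 5.1% × (1 − 20.4%) = 4.0596%.
WACC = 0.6140 × 15.7700% + 0.3860 × 4.0596% = 11.2497%.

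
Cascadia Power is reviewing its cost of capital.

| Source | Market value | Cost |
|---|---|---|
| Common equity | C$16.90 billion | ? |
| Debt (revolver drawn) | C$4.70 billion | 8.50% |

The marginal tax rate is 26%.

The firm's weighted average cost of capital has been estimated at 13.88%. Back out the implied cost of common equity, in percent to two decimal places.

Total capital V = 16.9 + 4.7 = 21.6.
Equity weight = 16.9/21.6 = 0.7824.
Revolver drawn weight = 4.7/21.6 = 0.2176.
Debt contribution = 0.2176 × 8.5% × (1 − 26%) = 1.3687%.
Required equity contribution = 13.88% − 1.3687% = 12.5113%.
Re = 12.5113% / 0.7824 = 15.9908%.

15.99%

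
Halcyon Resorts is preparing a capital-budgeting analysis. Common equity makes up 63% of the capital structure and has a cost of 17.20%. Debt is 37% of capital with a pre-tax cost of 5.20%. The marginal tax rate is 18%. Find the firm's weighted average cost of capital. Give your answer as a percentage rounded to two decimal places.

After-tax cost of debt = 5.2% × (1 − 18%) = 4.2640%.
WACC = 0.630 × 17.2000% + 0.370 × 4.2640% = 12.4137%.

12.41%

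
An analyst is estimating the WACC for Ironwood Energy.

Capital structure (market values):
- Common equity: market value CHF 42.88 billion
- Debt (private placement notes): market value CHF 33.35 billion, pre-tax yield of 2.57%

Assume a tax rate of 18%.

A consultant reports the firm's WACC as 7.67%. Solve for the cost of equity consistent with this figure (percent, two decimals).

Total capital V = 42.88 + 33.35 = 76.23.
Equity weight = 42.88/76.23 = 0.5625.
Private placement notes weight = 33.35/76.23 = 0.4375.
Debt contribution = 0.4375 × 2.57% × (1 − 18%) = 0.9220%.
Required equity contribution = 7.67% − 0.9220% = 6.7480%.
Re = 6.7480% / 0.5625 = 11.9963%.

12.00%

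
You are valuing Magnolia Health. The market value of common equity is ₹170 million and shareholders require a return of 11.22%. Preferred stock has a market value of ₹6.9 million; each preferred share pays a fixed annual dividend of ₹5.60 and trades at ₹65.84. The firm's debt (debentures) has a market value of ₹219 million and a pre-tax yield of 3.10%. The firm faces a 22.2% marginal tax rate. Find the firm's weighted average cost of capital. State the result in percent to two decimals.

Cost of preferred: Rp = 5.6 / 65.84 = 8.5055%.
Total capital V = 170 + 6.9 + 219 = 395.9.
Equity: weight = 170/395.9 = 0.4294; cost = 11.22%.
Preferred: weight = 6.9/395.9 = 0.0174; cost = 8.5055%.
Debentures: weight = 219/395.9 = 0.5532; after-tax cost = 3.1% × (1 − 22.2%) = 2.4118%.
WACC = 0.4294 × 11.2200% + 0.0174 × 8.5055% + 0.5532 × 2.4118% = 6.3003%.

6.30%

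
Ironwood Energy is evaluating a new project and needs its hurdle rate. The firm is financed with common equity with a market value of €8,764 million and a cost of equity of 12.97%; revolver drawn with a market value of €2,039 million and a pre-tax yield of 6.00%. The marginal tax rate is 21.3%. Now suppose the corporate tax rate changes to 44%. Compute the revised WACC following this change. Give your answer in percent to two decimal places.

After the change:
Total capital V = 8764 + 2039 = 10803.
Equity: weight = 8764/10803 = 0.8113; cost = 12.97%.
Revolver drawn: weight = 2039/10803 = 0.1887; after-tax cost = 6% × (1 − 44%) = 3.3600%.
WACC = 0.8113 × 12.9700% + 0.1887 × 3.3600% = 11.1562%.

11.16%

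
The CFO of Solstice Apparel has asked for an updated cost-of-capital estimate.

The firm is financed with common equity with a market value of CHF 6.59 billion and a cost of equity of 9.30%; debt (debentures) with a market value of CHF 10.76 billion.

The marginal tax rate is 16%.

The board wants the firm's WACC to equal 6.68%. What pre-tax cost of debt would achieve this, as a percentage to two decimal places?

Total capital V = 6.59 + 10.76 = 17.35.
Equity weight = 6.59/17.35 = 0.3798.
Debentures weight = 10.76/17.35 = 0.6202.
Equity contribution = 0.3798 × 9.3% = 3.5324%.
Remaining for debt = 6.68% − 3.5324% = 3.1476%.
Rd × (1 − 16%) × 0.6202 = 3.1476%  ⇒  Rd = 6.0421%.

6.04%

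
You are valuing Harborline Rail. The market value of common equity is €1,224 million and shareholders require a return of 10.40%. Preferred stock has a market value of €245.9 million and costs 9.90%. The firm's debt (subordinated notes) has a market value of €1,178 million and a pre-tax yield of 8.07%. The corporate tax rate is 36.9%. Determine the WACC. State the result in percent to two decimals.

Total capital V = 1224 + 245.9 + 1178 = 2647.9.
Equity: weight = 1224/2647.9 = 0.4623; cost = 10.4%.
Preferred: weight = 245.9/2647.9 = 0.0929; cost = 9.9%.
Subordinated notes: weight = 1178/2647.9 = 0.4449; after-tax cost = 8.07% × (1 − 36.9%) = 5.0922%.
WACC = 0.4623 × 10.4000% + 0.0929 × 9.9000% + 0.4449 × 5.0922% = 7.9922%.

7.99%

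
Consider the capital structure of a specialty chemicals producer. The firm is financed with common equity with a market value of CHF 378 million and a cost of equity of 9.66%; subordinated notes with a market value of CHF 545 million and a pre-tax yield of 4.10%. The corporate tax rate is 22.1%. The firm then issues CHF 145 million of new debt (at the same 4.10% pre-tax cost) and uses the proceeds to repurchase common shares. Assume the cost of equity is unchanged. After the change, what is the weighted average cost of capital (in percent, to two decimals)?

After the change:
Total capital V = 233 + 690 = 923.
Equity: weight = 233/923 = 0.2524; cost = 9.66%.
Subordinated notes: weight = 690/923 = 0.7476; after-tax cost = 4.1% × (1 − 22.1%) = 3.1939%.
WACC = 0.2524 × 9.6600% + 0.7476 × 3.1939% = 4.8262%.

4.83%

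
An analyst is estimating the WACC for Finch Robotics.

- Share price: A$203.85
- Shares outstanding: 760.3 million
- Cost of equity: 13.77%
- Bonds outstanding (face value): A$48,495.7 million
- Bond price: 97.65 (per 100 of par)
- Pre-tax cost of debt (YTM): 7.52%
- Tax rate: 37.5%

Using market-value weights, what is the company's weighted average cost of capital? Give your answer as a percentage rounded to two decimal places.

11.65%

Market value of equity E = 203.85 × 760.3m = 154987.155m. Market value of debt D = 48495.7m × 97.65/100 = 47356.05105m.
Total capital V = 154987.155 + 47356.05105 = 202343.20605.
Equity: weight = 154987.155/202343.20605 = 0.7660; cost = 13.77%.
Bonds outstanding: weight = 47356.05105/202343.20605 = 0.2340; after-tax cost = 7.52% × (1 − 37.5%) = 4.7000%.
WACC = 0.7660 × 13.7700% + 0.2340 × 4.7000% = 11.6473%.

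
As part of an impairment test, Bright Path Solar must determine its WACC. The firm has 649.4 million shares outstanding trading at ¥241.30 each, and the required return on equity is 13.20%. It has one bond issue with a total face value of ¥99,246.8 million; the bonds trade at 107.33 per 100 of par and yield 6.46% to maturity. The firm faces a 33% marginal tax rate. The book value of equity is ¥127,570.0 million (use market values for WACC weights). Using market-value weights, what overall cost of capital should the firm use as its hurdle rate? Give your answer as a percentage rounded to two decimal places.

Market value of equity E = 241.3 × 649.4m = 156700.22m. Market value of debt D = 99246.8m × 107.33/100 = 106521.59044m.
Total capital V = 156700.22 + 106521.59044 = 263221.81044.
Equity: weight = 156700.22/263221.81044 = 0.5953; cost = 13.2%.
Bonds outstanding: weight = 106521.59044/263221.81044 = 0.4047; after-tax cost = 6.46% × (1 − 33%) = 4.3282%.
WACC = 0.5953 × 13.2000% + 0.4047 × 4.3282% = 9.6097%.

9.61%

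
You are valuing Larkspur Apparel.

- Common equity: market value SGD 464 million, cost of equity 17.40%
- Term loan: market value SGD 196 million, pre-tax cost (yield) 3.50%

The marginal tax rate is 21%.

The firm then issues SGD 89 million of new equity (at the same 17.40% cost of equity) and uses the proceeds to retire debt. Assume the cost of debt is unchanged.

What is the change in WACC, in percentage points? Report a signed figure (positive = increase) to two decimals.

+1.97 pp

Current WACC:
Total capital V = 464 + 196 = 660.
Equity: weight = 464/660 = 0.7030; cost = 17.4%.
Term loan: weight = 196/660 = 0.2970; after-tax cost = 3.5% × (1 − 21%) = 2.7650%.
WACC = 0.7030 × 17.4000% + 0.2970 × 2.7650% = 13.0538%.
After the change:
Total capital V = 553 + 107 = 660.
Equity: weight = 553/660 = 0.8379; cost = 17.4%.
Term loan: weight = 107/660 = 0.1621; after-tax cost = 3.5% × (1 − 21%) = 2.7650%.
WACC = 0.8379 × 17.4000% + 0.1621 × 2.7650% = 15.0274%.
Change in WACC = 15.0274% − 13.0538% = 1.9735 pp.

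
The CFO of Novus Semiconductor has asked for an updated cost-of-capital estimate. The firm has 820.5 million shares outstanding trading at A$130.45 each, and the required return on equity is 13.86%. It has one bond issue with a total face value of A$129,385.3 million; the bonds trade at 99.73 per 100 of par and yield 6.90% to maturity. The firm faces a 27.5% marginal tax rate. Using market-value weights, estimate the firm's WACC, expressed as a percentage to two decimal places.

Market value of equity E = 130.45 × 820.5m = 107034.225m. Market value of debt D = 129385.3m × 99.73/100 = 129035.95969m.
Total capital V = 107034.225 + 129035.95969 = 236070.18469.
Equity: weight = 107034.225/236070.18469 = 0.4534; cost = 13.86%.
Bonds outstanding: weight = 129035.95969/236070.18469 = 0.5466; after-tax cost = 6.9% × (1 − 27.5%) = 5.0025%.
WACC = 0.4534 × 13.8600% + 0.5466 × 5.0025% = 9.0185%.

9.02%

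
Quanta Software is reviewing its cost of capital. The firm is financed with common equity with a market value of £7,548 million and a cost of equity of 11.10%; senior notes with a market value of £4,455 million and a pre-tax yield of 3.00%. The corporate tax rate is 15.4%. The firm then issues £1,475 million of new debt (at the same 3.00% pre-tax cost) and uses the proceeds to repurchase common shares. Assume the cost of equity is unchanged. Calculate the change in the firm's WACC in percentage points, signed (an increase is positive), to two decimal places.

Current WACC:
Total capital V = 7548 + 4455 = 12003.
Equity: weight = 7548/12003 = 0.6288; cost = 11.1%.
Senior notes: weight = 4455/12003 = 0.3712; after-tax cost = 3% × (1 − 15.4%) = 2.5380%.
WACC = 0.6288 × 11.1000% + 0.3712 × 2.5380% = 7.9222%.
After the change:
Total capital V = 6073 + 5930 = 12003.
Equity: weight = 6073/12003 = 0.5060; cost = 11.1%.
Senior notes: weight = 5930/12003 = 0.4940; after-tax cost = 3% × (1 − 15.4%) = 2.5380%.
WACC = 0.5060 × 11.1000% + 0.4940 × 2.5380% = 6.8700%.
Change in WACC = 6.8700% − 7.9222% = -1.0521 pp.

-1.05 pp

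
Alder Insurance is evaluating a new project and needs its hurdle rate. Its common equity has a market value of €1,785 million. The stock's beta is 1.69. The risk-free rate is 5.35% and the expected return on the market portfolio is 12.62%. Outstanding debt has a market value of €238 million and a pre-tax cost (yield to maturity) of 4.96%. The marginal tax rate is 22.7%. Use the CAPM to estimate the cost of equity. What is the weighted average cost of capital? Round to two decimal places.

Market risk premium = 12.62% − 5.35% = 7.27%.
Cost of equity via CAPM: Re = 5.35% + 1.69 × 7.27% = 17.6363%.
Total capital V = 1785 + 238 = 2023.
Equity: weight = 1785/2023 = 0.8824; cost = 17.6363%.
Debt: weight = 238/2023 = 0.1176; after-tax cost = 4.96% × (1 − 22.7%) = 3.8341%.
WACC = 0.8824 × 17.6363% + 0.1176 × 3.8341% = 16.0125%.

16.01%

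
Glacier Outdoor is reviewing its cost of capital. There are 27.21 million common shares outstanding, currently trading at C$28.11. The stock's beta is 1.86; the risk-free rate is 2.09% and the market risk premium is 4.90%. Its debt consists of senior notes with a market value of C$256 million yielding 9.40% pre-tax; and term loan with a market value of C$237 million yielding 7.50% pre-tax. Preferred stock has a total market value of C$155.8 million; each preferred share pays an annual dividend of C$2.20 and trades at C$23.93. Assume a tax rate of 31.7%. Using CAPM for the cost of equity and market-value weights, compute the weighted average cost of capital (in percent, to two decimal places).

Cost of equity via CAPM: Re = 2.09% + 1.86 × 4.9% = 11.2040%.
Cost of preferred: Rp = 2.2 / 23.93 = 9.1935%.
Market value of equity E = 28.11 × 27.21m = 764.8731m.
Total capital V = 764.8731 + 155.8 + 256 + 237 = 1413.6731.
Equity: weight = 764.8731/1413.6731 = 0.5411; cost = 11.204%.
Preferred: weight = 155.8/1413.6731 = 0.1102; cost = 9.1935%.
Senior notes: weight = 256/1413.6731 = 0.1811; after-tax cost = 9.4% × (1 − 31.7%) = 6.4202%.
Term loan: weight = 237/1413.6731 = 0.1676; after-tax cost = 7.5% × (1 − 31.7%) = 5.1225%.
WACC = 0.5411 × 11.2040% + 0.1102 × 9.1935% + 0.1811 × 6.4202% + 0.1676 × 5.1225% = 9.0966%.

9.10%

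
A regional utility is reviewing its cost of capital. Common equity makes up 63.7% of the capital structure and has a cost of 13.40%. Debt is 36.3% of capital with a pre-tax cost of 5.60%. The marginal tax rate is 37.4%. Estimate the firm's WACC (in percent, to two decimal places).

9.81%

After-tax cost of debt = 5.6% × (1 − 37.4%) = 3.5056%.
WACC = 0.637 × 13.4000% + 0.363 × 3.5056% = 9.8083%.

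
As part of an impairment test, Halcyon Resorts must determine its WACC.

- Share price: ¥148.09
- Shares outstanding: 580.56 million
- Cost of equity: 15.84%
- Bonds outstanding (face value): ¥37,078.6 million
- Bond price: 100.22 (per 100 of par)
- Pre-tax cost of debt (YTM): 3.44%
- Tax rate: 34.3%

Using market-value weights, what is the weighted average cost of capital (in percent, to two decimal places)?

11.74%

Market value of equity E = 148.09 × 580.56m = 85975.1304m. Market value of debt D = 37078.6m × 100.22/100 = 37160.17292m.
Total capital V = 85975.1304 + 37160.17292 = 123135.30332.
Equity: weight = 85975.1304/123135.30332 = 0.6982; cost = 15.84%.
Bonds outstanding: weight = 37160.17292/123135.30332 = 0.3018; after-tax cost = 3.44% × (1 − 34.3%) = 2.2601%.
WACC = 0.6982 × 15.8400% + 0.3018 × 2.2601% = 11.7418%.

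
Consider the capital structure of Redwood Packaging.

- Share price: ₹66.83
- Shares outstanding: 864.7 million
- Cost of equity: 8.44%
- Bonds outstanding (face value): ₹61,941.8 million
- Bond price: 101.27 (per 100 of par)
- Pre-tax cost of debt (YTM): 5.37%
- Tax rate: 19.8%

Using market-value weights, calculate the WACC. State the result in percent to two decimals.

6.29%

Market value of equity E = 66.83 × 864.7m = 57787.901m. Market value of debt D = 61941.8m × 101.27/100 = 62728.46086m.
Total capital V = 57787.901 + 62728.46086 = 120516.36186.
Equity: weight = 57787.901/120516.36186 = 0.4795; cost = 8.44%.
Bonds outstanding: weight = 62728.46086/120516.36186 = 0.5205; after-tax cost = 5.37% × (1 − 19.8%) = 4.3067%.
WACC = 0.4795 × 8.4400% + 0.5205 × 4.3067% = 6.2886%.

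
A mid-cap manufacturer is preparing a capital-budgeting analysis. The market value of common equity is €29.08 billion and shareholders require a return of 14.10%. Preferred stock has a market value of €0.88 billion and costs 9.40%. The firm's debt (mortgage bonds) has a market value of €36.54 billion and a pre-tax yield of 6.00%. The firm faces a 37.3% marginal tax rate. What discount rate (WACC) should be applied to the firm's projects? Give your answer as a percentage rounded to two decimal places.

Total capital V = 29.08 + 0.88 + 36.54 = 66.5.
Equity: weight = 29.08/66.5 = 0.4373; cost = 14.1%.
Preferred: weight = 0.88/66.5 = 0.0132; cost = 9.4%.
Mortgage bonds: weight = 36.54/66.5 = 0.5495; after-tax cost = 6% × (1 − 37.3%) = 3.7620%.
WACC = 0.4373 × 14.1000% + 0.0132 × 9.4000% + 0.5495 × 3.7620% = 8.3573%.

8.36%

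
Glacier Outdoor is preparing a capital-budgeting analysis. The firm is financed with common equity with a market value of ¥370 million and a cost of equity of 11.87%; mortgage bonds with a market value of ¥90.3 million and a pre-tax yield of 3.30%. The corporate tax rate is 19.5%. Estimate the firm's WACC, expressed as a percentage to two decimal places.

Total capital V = 370 + 90.3 = 460.3.
Equity: weight = 370/460.3 = 0.8038; cost = 11.87%.
Mortgage bonds: weight = 90.3/460.3 = 0.1962; after-tax cost = 3.3% × (1 − 19.5%) = 2.6565%.
WACC = 0.8038 × 11.8700% + 0.1962 × 2.6565% = 10.0625%.

10.06%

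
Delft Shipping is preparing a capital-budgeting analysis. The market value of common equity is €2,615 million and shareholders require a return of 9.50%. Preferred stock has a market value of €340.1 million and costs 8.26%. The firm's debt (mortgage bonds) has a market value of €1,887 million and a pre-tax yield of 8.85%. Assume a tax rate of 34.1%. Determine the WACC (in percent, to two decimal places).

7.98%

Total capital V = 2615 + 340.1 + 1887 = 4842.1.
Equity: weight = 2615/4842.1 = 0.5401; cost = 9.5%.
Preferred: weight = 340.1/4842.1 = 0.0702; cost = 8.26%.
Mortgage bonds: weight = 1887/4842.1 = 0.3897; after-tax cost = 8.85% × (1 − 34.1%) = 5.8322%.
WACC = 0.5401 × 9.5000% + 0.0702 × 8.2600% + 0.3897 × 5.8322% = 7.9835%.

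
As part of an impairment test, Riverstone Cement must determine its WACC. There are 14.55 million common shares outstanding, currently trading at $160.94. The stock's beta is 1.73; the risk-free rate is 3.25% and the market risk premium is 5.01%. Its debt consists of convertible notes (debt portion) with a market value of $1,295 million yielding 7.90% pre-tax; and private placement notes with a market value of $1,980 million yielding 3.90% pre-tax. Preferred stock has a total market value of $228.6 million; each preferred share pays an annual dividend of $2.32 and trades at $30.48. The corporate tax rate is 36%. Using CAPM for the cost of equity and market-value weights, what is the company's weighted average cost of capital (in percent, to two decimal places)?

Cost of equity via CAPM: Re = 3.25% + 1.73 × 5.01% = 11.9173%.
Cost of preferred: Rp = 2.32 / 30.48 = 7.6115%.
Market value of equity E = 160.94 × 14.55m = 2341.677m.
Total capital V = 2341.677 + 228.6 + 1295 + 1980 = 5845.277.
Equity: weight = 2341.677/5845.277 = 0.4006; cost = 11.9173%.
Preferred: weight = 228.6/5845.277 = 0.0391; cost = 7.6115%.
Convertible notes (debt portion): weight = 1295/5845.277 = 0.2215; after-tax cost = 7.9% × (1 − 36%) = 5.0560%.
Private placement notes: weight = 1980/5845.277 = 0.3387; after-tax cost = 3.9% × (1 − 36%) = 2.4960%.
WACC = 0.4006 × 11.9173% + 0.0391 × 7.6115% + 0.2215 × 5.0560% + 0.3387 × 2.4960% = 7.0375%.

7.04%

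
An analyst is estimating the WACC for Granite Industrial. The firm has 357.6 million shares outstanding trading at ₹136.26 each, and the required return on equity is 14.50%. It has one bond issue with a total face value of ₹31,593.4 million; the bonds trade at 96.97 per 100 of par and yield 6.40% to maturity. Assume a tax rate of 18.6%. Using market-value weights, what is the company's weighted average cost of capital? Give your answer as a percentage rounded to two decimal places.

Market value of equity E = 136.26 × 357.6m = 48726.576m. Market value of debt D = 31593.4m × 96.97/100 = 30636.11998m.
Total capital V = 48726.576 + 30636.11998 = 79362.69598.
Equity: weight = 48726.576/79362.69598 = 0.6140; cost = 14.5%.
Bonds outstanding: weight = 30636.11998/79362.69598 = 0.3860; after-tax cost = 6.4% × (1 − 18.6%) = 5.2096%.
WACC = 0.6140 × 14.5000% + 0.3860 × 5.2096% = 10.9137%.

10.91%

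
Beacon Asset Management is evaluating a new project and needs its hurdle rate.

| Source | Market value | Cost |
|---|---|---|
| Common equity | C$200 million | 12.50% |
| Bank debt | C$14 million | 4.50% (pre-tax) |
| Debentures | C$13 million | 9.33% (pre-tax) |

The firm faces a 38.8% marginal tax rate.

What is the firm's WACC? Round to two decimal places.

Total capital V = 200 + 14 + 13 = 227.
Equity: weight = 200/227 = 0.8811; cost = 12.5%.
Bank debt: weight = 14/227 = 0.0617; after-tax cost = 4.5% × (1 − 38.8%) = 2.7540%.
Debentures: weight = 13/227 = 0.0573; after-tax cost = 9.33% × (1 − 38.8%) = 5.7100%.
WACC = 0.8811 × 12.5000% + 0.0617 × 2.7540% + 0.0573 × 5.7100% = 11.5101%.

11.51%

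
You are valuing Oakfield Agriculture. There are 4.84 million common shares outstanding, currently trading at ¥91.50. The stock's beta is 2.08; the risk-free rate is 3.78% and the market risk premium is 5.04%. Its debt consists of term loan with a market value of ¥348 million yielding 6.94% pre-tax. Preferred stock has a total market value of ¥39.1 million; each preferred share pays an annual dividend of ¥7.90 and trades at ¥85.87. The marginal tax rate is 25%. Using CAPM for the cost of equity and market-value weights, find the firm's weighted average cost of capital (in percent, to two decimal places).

10.23%

Cost of equity via CAPM: Re = 3.78% + 2.08 × 5.04% = 14.2632%.
Cost of preferred: Rp = 7.9 / 85.87 = 9.2000%.
Market value of equity E = 91.5 × 4.84m = 442.86m.
Total capital V = 442.86 + 39.1 + 348 = 829.96.
Equity: weight = 442.86/829.96 = 0.5336; cost = 14.2632%.
Preferred: weight = 39.1/829.96 = 0.0471; cost = 9.2%.
Term loan: weight = 348/829.96 = 0.4193; after-tax cost = 6.94% × (1 − 25%) = 5.2050%.
WACC = 0.5336 × 14.2632% + 0.0471 × 9.2000% + 0.4193 × 5.2050% = 10.2266%.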